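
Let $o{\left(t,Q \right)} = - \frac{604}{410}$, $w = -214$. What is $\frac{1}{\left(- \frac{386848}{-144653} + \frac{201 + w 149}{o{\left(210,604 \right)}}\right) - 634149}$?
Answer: $- \frac{43685206}{26763230159073} \approx -1.6323 \cdot 10^{-6}$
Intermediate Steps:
$o{\left(t,Q \right)} = - \frac{302}{205}$ ($o{\left(t,Q \right)} = \left(-604\right) \frac{1}{410} = - \frac{302}{205}$)
$\frac{1}{\left(- \frac{386848}{-144653} + \frac{201 + w 149}{o{\left(210,604 \right)}}\right) - 634149} = \frac{1}{\left(- \frac{386848}{-144653} + \frac{201 - 31886}{- \frac{302}{205}}\right) - 634149} = \frac{1}{\left(\left(-386848\right) \left(- \frac{1}{144653}\right) + \left(201 - 31886\right) \left(- \frac{205}{302}\right)\right) - 634149} = \frac{1}{\left(\frac{386848}{144653} - - \frac{6495425}{302}\right) - 634149} = \frac{1}{\left(\frac{386848}{144653} + \frac{6495425}{302}\right) - 634149} = \frac{1}{\frac{939699540621}{43685206} - 634149} = \frac{1}{- \frac{26763230159073}{43685206}} = - \frac{43685206}{26763230159073}$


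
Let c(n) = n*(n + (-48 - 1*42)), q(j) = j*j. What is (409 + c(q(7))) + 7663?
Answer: 6063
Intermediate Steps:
q(j) = j**2
c(n) = n*(-90 + n) (c(n) = n*(n + (-48 - 42)) = n*(n - 90) = n*(-90 + n))
(409 + c(q(7))) + 7663 = (409 + 7**2*(-90 + 7**2)) + 7663 = (409 + 49*(-90 + 49)) + 7663 = (409 + 49*(-41)) + 7663 = (409 - 2009) + 7663 = -1600 + 7663 = 6063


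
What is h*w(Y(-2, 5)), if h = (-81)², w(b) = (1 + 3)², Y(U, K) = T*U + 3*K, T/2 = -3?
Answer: 104976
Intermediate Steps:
T = -6 (T = 2*(-3) = -6)
Y(U, K) = -6*U + 3*K
w(b) = 16 (w(b) = 4² = 16)
h = 6561
h*w(Y(-2, 5)) = 6561*16 = 104976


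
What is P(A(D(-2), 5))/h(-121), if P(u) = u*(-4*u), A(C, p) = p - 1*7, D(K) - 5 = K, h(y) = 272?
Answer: -1/17 ≈ -0.058824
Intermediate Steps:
D(K) = 5 + K
A(C, p) = -7 + p (A(C, p) = p - 7 = -7 + p)
P(u) = -4*u²
P(A(D(-2), 5))/h(-121) = -4*(-7 + 5)²/272 = -4*(-2)²*(1/272) = -4*4*(1/272) = -16*1/272 = -1/17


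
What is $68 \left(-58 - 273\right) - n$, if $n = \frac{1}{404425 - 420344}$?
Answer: $- \frac{358304851}{15919} \approx -22508.0$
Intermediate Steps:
$n = - \frac{1}{15919}$ ($n = \frac{1}{-15919} = - \frac{1}{15919} \approx -6.2818 \cdot 10^{-5}$)
$68 \left(-58 - 273\right) - n = 68 \left(-58 - 273\right) - - \frac{1}{15919} = 68 \left(-331\right) + \frac{1}{15919} = -22508 + \frac{1}{15919} = - \frac{358304851}{15919}$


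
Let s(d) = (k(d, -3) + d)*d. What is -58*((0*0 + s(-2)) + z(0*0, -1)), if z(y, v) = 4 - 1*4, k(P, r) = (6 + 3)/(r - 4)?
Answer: -2668/7 ≈ -381.14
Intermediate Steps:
k(P, r) = 9/(-4 + r)
s(d) = d*(-9/7 + d) (s(d) = (9/(-4 - 3) + d)*d = (9/(-7) + d)*d = (9*(-1/7) + d)*d = (-9/7 + d)*d = d*(-9/7 + d))
z(y, v) = 0 (z(y, v) = 4 - 4 = 0)
-58*((0*0 + s(-2)) + z(0*0, -1)) = -58*((0*0 + (1/7)*(-2)*(-9 + 7*(-2))) + 0) = -58*((0 + (1/7)*(-2)*(-9 - 14)) + 0) = -58*((0 + (1/7)*(-2)*(-23)) + 0) = -58*((0 + 46/7) + 0) = -58*(46/7 + 0) = -58*46/7 = -2668/7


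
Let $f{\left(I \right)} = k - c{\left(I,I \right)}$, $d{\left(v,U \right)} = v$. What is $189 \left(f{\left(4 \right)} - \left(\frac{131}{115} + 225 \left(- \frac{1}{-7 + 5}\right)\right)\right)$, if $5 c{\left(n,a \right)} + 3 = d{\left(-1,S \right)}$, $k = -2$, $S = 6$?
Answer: $- \frac{4992057}{230} \approx -21705.0$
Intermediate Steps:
$c{\left(n,a \right)} = - \frac{4}{5}$ ($c{\left(n,a \right)} = - \frac{3}{5} + \frac{1}{5} \left(-1\right) = - \frac{3}{5} - \frac{1}{5} = - \frac{4}{5}$)
$f{\left(I \right)} = - \frac{6}{5}$ ($f{\left(I \right)} = -2 - - \frac{4}{5} = -2 + \frac{4}{5} = - \frac{6}{5}$)
$189 \left(f{\left(4 \right)} - \left(\frac{131}{115} + 225 \left(- \frac{1}{-7 + 5}\right)\right)\right) = 189 \left(- \frac{6}{5} - \left(\frac{131}{115} + 225 \left(- \frac{1}{-7 + 5}\right)\right)\right) = 189 \left(- \frac{6}{5} - \left(\frac{131}{115} + \frac{225}{\left(-1\right) \left(-2\right)}\right)\right) = 189 \left(- \frac{6}{5} - \left(\frac{131}{115} + \frac{225}{2}\right)\right) = 189 \left(- \frac{6}{5} - \frac{26137}{230}\right) = 189 \left(- \frac{26413}{230}\right) = - \frac{4992057}{230}$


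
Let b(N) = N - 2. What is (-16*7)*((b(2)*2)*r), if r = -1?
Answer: 0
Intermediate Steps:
b(N) = -2 + N
(-16*7)*((b(2)*2)*r) = (-16*7)*(((-2 + 2)*2)*(-1)) = (-4*28)*((0*2)*(-1)) = -0*(-1) = -112*0 = 0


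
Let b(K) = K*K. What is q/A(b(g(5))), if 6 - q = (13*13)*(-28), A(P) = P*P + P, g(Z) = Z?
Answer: 2369/325 ≈ 7.2892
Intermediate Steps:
b(K) = K**2
A(P) = P + P**2 (A(P) = P**2 + P = P + P**2)
q = 4738 (q = 6 - 13*13*(-28) = 6 - 169*(-28) = 6 - 1*(-4732) = 6 + 4732 = 4738)
q/A(b(g(5))) = 4738/((5**2*(1 + 5**2))) = 4738/((25*(1 + 25))) = 4738/((25*26)) = 4738/650 = 4738*(1/650) = 2369/325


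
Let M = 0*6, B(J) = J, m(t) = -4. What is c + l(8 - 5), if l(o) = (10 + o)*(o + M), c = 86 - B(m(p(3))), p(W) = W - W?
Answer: 129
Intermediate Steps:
p(W) = 0
M = 0
c = 90 (c = 86 - 1*(-4) = 86 + 4 = 90)
l(o) = o*(10 + o) (l(o) = (10 + o)*(o + 0) = (10 + o)*o = o*(10 + o))
c + l(8 - 5) = 90 + (8 - 5)*(10 + (8 - 5)) = 90 + 3*(10 + 3) = 90 + 3*13 = 90 + 39 = 129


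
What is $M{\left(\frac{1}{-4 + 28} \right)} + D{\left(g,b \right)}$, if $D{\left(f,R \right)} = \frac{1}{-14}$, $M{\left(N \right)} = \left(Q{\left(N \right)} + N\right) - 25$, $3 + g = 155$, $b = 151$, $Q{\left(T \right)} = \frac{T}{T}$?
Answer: $- \frac{4037}{168} \approx -24.03$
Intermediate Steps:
$Q{\left(T \right)} = 1$
$g = 152$ ($g = -3 + 155 = 152$)
$M{\left(N \right)} = -24 + N$ ($M{\left(N \right)} = \left(1 + N\right) - 25 = -24 + N$)
$D{\left(f,R \right)} = - \frac{1}{14}$
$M{\left(\frac{1}{-4 + 28} \right)} + D{\left(g,b \right)} = \left(-24 + \frac{1}{-4 + 28}\right) - \frac{1}{14} = \left(-24 + \frac{1}{24}\right) - \frac{1}{14} = - \frac{575}{24} - \frac{1}{14} = - \frac{4037}{168}$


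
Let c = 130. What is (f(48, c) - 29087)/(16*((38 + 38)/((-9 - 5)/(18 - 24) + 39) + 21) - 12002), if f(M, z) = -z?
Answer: 905727/360734 ≈ 2.5108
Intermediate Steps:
(f(48, c) - 29087)/(16*((38 + 38)/((-9 - 5)/(18 - 24) + 39) + 21) - 12002) = (-1*130 - 29087)/(16*((38 + 38)/((-9 - 5)/(18 - 24) + 39) + 21) - 12002) = (-130 - 29087)/(16*(76/(-14/(-6) + 39) + 21) - 12002) = -29217/(16*(76/(-14*(-⅙) + 39) + 21) - 12002) = -29217/(16*(76/(7/3 + 39) + 21) - 12002) = -29217/(16*(76/(124/3) + 21) - 12002) = -29217/(16*(76*(3/124) + 21) - 12002) = -29217/(16*(57/31 + 21) - 12002) = -29217/(16*(708/31) - 12002) = -29217/(11328/31 - 12002) = -29217/(-360734/31) = -29217*(-31/360734) = 905727/360734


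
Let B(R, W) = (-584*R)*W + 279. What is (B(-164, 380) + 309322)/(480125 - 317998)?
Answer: 1595847/7049 ≈ 226.39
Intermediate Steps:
B(R, W) = 279 - 584*R*W (B(R, W) = -584*R*W + 279 = 279 - 584*R*W)
(B(-164, 380) + 309322)/(480125 - 317998) = ((279 - 584*(-164)*380) + 309322)/(480125 - 317998) = ((279 + 36394880) + 309322)/162127 = (36395159 + 309322)*(1/162127) = 36704481*(1/162127) = 1595847/7049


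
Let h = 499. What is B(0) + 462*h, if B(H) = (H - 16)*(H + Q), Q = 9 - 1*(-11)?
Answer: 230218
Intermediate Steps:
Q = 20 (Q = 9 + 11 = 20)
B(H) = (-16 + H)*(20 + H) (B(H) = (H - 16)*(H + 20) = (-16 + H)*(20 + H))
B(0) + 462*h = (-320 + 0² + 4*0) + 462*499 = (-320 + 0 + 0) + 230538 = -320 + 230538 = 230218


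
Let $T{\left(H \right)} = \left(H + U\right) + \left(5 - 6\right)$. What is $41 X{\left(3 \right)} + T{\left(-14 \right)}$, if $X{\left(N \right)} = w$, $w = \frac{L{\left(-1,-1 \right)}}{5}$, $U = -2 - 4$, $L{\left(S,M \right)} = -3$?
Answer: $- \frac{228}{5} \approx -45.6$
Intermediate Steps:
$U = -6$
$w = - \frac{3}{5} \approx -0.6$
$X{\left(N \right)} = - \frac{3}{5}$
$T{\left(H \right)} = -7 + H$ ($T{\left(H \right)} = \left(H - 6\right) + \left(5 - 6\right) = \left(-6 + H\right) + \left(5 - 6\right) = \left(-6 + H\right) - 1 = -7 + H$)
$41 X{\left(3 \right)} + T{\left(-14 \right)} = 41 \left(- \frac{3}{5}\right) - 21 = - \frac{123}{5} - 21 = - \frac{228}{5}$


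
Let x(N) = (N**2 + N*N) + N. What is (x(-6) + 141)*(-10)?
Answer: -2070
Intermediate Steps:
x(N) = N + 2*N**2 (x(N) = (N**2 + N**2) + N = 2*N**2 + N = N + 2*N**2)
(x(-6) + 141)*(-10) = (-6*(1 + 2*(-6)) + 141)*(-10) = (-6*(1 - 12) + 141)*(-10) = (-6*(-11) + 141)*(-10) = (66 + 141)*(-10) = 207*(-10) = -2070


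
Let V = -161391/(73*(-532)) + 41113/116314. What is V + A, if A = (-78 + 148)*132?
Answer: 20879512077101/2258585252 ≈ 9244.5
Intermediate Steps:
A = 9240 (A = 70*132 = 9240)
V = 10184348621/2258585252 (V = -161391/(-38836) + 41113*(1/116314) = -161391*(-1/38836) + 41113/116314 = 161391/38836 + 41113/116314 = 10184348621/2258585252 ≈ 4.5092)
V + A = 10184348621/2258585252 + 9240 = 20879512077101/2258585252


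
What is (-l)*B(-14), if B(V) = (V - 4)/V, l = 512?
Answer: -4608/7 ≈ -658.29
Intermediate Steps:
B(V) = (-4 + V)/V
(-l)*B(-14) = (-1*512)*((-4 - 14)/(-14)) = -(-256)*(-18)/7 = -512*9/7 = -4608/7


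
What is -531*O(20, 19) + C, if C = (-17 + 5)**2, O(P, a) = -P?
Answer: 10764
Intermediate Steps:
C = 144 (C = (-12)**2 = 144)
-531*O(20, 19) + C = -(-531)*20 + 144 = -531*(-20) + 144 = 10620 + 144 = 10764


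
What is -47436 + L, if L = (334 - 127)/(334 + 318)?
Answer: -30928065/652 ≈ -47436.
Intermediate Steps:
L = 207/652 ≈ 0.31748
-47436 + L = -47436 + 207/652 = -30928065/652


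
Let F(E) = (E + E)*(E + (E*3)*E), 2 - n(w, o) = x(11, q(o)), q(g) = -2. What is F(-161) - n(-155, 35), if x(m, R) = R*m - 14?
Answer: -24987882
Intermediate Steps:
x(m, R) = -14 + R*m
n(w, o) = 38 (n(w, o) = 2 - (-14 - 2*11) = 2 - (-14 - 22) = 2 - 1*(-36) = 2 + 36 = 38)
F(E) = 2*E*(E + 3*E²) (F(E) = (2*E)*(E + (3*E)*E) = (2*E)*(E + 3*E²) = 2*E*(E + 3*E²))
F(-161) - n(-155, 35) = (-161)²*(2 + 6*(-161)) - 1*38 = 25921*(2 - 966) - 38 = 25921*(-964) - 38 = -24987844 - 38 = -24987882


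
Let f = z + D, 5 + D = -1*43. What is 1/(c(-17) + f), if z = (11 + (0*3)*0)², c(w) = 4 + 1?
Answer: 1/78 ≈ 0.012821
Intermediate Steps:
D = -48 (D = -5 - 1*43 = -5 - 43 = -48)
c(w) = 5
z = 121 (z = (11 + 0*0)² = (11 + 0)² = 11² = 121)
f = 73 (f = 121 - 48 = 73)
1/(c(-17) + f) = 1/(5 + 73) = 1/78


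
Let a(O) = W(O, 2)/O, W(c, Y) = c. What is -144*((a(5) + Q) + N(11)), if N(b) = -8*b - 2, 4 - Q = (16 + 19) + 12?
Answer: 19008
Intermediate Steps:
Q = -43 (Q = 4 - ((16 + 19) + 12) = 4 - (35 + 12) = 4 - 1*47 = 4 - 47 = -43)
a(O) = 1 (a(O) = O/O = 1)
N(b) = -2 - 8*b
-144*((a(5) + Q) + N(11)) = -144*((1 - 43) + (-2 - 8*11)) = -144*(-42 + (-2 - 88)) = -144*(-42 - 90) = -144*(-132) = 19008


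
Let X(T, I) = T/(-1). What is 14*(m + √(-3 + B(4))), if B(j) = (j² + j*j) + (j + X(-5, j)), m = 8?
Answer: 112 + 14*√38 ≈ 198.30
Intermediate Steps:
X(T, I) = -T (X(T, I) = T*(-1) = -T)
B(j) = 5 + j + 2*j² (B(j) = (j² + j*j) + (j - 1*(-5)) = (j² + j²) + (j + 5) = 2*j² + (5 + j) = 5 + j + 2*j²)
14*(m + √(-3 + B(4))) = 14*(8 + √(-3 + (5 + 4 + 2*4²))) = 14*(8 + √(-3 + (5 + 4 + 2*16))) = 14*(8 + √(-3 + (5 + 4 + 32))) = 14*(8 + √(-3 + 41)) = 14*(8 + √38) = 112 + 14*√38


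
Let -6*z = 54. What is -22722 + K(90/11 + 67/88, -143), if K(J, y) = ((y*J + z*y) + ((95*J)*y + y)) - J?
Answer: -12703587/88 ≈ -1.4436e+5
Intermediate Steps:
z = -9 (z = -⅙*54 = -9)
K(J, y) = -J - 8*y + 96*J*y (K(J, y) = ((y*J - 9*y) + ((95*J)*y + y)) - J = ((J*y - 9*y) + (95*J*y + y)) - J = ((-9*y + J*y) + (y + 95*J*y)) - J = (-8*y + 96*J*y) - J = -J - 8*y + 96*J*y)
-22722 + K(90/11 + 67/88, -143) = -22722 + (-(90/11 + 67/88) - 8*(-143) + 96*(90/11 + 67/88)*(-143)) = -22722 + (-(90*(1/11) + 67*(1/88)) + 1144 + 96*(90*(1/11) + 67*(1/88))*(-143)) = -22722 + (-(90/11 + 67/88) + 1144 + 96*(90/11 + 67/88)*(-143)) = -22722 + (-1*787/88 + 1144 + 96*(787/88)*(-143)) = -22722 + (-787/88 + 1144 - 122772) = -22722 - 10704051/88 = -12703587/88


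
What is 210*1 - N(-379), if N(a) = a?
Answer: 589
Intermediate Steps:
210*1 - N(-379) = 210*1 - 1*(-379) = 210 + 379 = 589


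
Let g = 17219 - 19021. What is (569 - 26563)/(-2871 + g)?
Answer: 25994/4673 ≈ 5.5626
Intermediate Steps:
g = -1802
(569 - 26563)/(-2871 + g) = (569 - 26563)/(-2871 - 1802) = -25994/(-4673) = -25994*(-1/4673) = 25994/4673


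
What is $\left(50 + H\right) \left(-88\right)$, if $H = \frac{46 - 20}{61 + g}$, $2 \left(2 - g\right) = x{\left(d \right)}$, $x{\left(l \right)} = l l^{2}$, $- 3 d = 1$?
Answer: $- \frac{15096752}{3403} \approx -4436.3$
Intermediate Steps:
$d = - \frac{1}{3}$ ($d = \left(- \frac{1}{3}\right) 1 = - \frac{1}{3} \approx -0.33333$)
$x{\left(l \right)} = l^{3}$
$g = \frac{109}{54}$ ($g = 2 - \frac{\left(- \frac{1}{3}\right)^{3}}{2} = 2 - - \frac{1}{54} = 2 + \frac{1}{54} = \frac{109}{54} \approx 2.0185$)
$H = \frac{1404}{3403}$ ($H = \frac{46 - 20}{61 + \frac{109}{54}} = \frac{26}{\frac{3403}{54}} = 26 \cdot \frac{54}{3403} = \frac{1404}{3403} \approx 0.41258$)
$\left(50 + H\right) \left(-88\right) = \left(50 + \frac{1404}{3403}\right) \left(-88\right) = \frac{171554}{3403} \left(-88\right) = - \frac{15096752}{3403}$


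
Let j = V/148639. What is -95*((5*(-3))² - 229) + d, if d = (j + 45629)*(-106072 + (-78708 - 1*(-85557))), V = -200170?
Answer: -672935167729883/148639 ≈ -4.5273e+9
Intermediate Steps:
j = -200170/148639 ≈ -1.3467
d = -672935224212703/148639 (d = (-200170/148639 + 45629)*(-106072 + (-78708 - 1*(-85557))) = 6782048761*(-106072 + (-78708 + 85557))/148639 = 6782048761*(-106072 + 6849)/148639 = (6782048761/148639)*(-99223) = -672935224212703/148639 ≈ -4.5273e+9)
-95*((5*(-3))² - 229) + d = -95*((5*(-3))² - 229) - 672935224212703/148639 = -95*((-15)² - 229) - 672935224212703/148639 = -95*(225 - 229) - 672935224212703/148639 = -95*(-4) - 672935224212703/148639 = 380 - 672935224212703/148639 = -672935167729883/148639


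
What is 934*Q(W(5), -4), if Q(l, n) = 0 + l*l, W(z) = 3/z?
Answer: 8406/25 ≈ 336.24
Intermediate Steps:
Q(l, n) = l**2 (Q(l, n) = 0 + l**2 = l**2)
934*Q(W(5), -4) = 934*(3/5)**2 = 934*(9/25) = 8406/25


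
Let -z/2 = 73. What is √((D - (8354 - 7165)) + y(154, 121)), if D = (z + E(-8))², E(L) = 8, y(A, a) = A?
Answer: 3*√2001 ≈ 134.20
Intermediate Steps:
z = -146 (z = -2*73 = -146)
D = 19044 (D = (-146 + 8)² = (-138)² = 19044)
√((D - (8354 - 7165)) + y(154, 121)) = √((19044 - (8354 - 7165)) + 154) = √((19044 - 1*1189) + 154) = √((19044 - 1189) + 154) = √(17855 + 154) = √18009 = 3*√2001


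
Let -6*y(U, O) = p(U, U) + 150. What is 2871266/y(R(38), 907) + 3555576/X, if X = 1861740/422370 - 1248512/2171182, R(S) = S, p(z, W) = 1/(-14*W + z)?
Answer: 45234046239962557380/55650919716607 ≈ 8.1282e+5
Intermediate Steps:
p(z, W) = 1/(z - 14*W)
X = 1502069386/391898351 (X = 1861740*(1/422370) - 1248512*1/2171182 = 20686/4693 - 624256/1085591 = 1502069386/391898351 ≈ 3.8328)
y(U, O) = -25 + 1/(78*U) (y(U, O) = -(1/(U - 14*U) + 150)/6 = -(1/(-13*U) + 150)/6 = -(-1/(13*U) + 150)/6 = -(150 - 1/(13*U))/6 = -25 + 1/(78*U))
2871266/y(R(38), 907) + 3555576/X = 2871266/(-25 + (1/78)/38) + 3555576/(1502069386/391898351) = 2871266/(-25 + (1/78)*(1/38)) + 3555576*(391898351/1502069386) = 2871266/(-25 + 1/2964) + 696712185627588/751034693 = 2871266/(-74099/2964) + 696712185627588/751034693 = 2871266*(-2964/74099) + 696712185627588/751034693 = -8510432424/74099 + 696712185627588/751034693 = 45234046239962557380/55650919716607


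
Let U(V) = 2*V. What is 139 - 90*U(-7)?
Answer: 1399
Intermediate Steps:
139 - 90*U(-7) = 139 - 180*(-7) = 139 - 90*(-14) = 139 + 1260 = 1399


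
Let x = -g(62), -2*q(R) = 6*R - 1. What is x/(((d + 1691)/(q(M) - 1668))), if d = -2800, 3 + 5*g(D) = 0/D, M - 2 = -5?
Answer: 9951/11090 ≈ 0.89729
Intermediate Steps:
M = -3 (M = 2 - 5 = -3)
g(D) = -⅗ (g(D) = -⅗ + (0/D)/5 = -⅗ + (⅕)*0 = -⅗ + 0 = -⅗)
q(R) = ½ - 3*R (q(R) = -(6*R - 1)/2 = -(-1 + 6*R)/2 = ½ - 3*R)
x = ⅗ (x = -1*(-⅗) = ⅗ ≈ 0.60000)
x/(((d + 1691)/(q(M) - 1668))) = 3/(5*(((-2800 + 1691)/((½ - 3*(-3)) - 1668)))) = 3/(5*((-1109/((½ + 9) - 1668)))) = 3/(5*((-1109/(19/2 - 1668)))) = 3/(5*((-1109/(-3317/2)))) = 3/(5*((-1109*(-2/3317)))) = 3/(5*(2218/3317)) = (⅗)*(3317/2218) = 9951/11090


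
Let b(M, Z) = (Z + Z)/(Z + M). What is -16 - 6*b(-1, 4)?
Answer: -32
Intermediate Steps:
b(M, Z) = 2*Z/(M + Z) (b(M, Z) = (2*Z)/(M + Z) = 2*Z/(M + Z))
-16 - 6*b(-1, 4) = -16 - 12*4/(-1 + 4) = -16 - 12*4/3 = -16 - 6*8/3 = -16 - 16 = -32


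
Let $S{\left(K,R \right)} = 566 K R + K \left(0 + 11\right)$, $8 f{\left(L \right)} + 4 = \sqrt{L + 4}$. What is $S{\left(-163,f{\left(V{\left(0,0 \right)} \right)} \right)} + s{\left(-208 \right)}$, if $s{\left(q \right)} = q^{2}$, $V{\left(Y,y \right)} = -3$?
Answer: $\frac{304271}{4} \approx 76068.0$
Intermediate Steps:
$f{\left(L \right)} = - \frac{1}{2} + \frac{\sqrt{4 + L}}{8}$ ($f{\left(L \right)} = - \frac{1}{2} + \frac{\sqrt{L + 4}}{8} = - \frac{1}{2} + \frac{\sqrt{4 + L}}{8}$)
$S{\left(K,R \right)} = 11 K + 566 K R$ ($S{\left(K,R \right)} = 566 K R + K 11 = 566 K R + 11 K = 11 K + 566 K R$)
$S{\left(-163,f{\left(V{\left(0,0 \right)} \right)} \right)} + s{\left(-208 \right)} = - 163 \left(11 + 566 \left(- \frac{1}{2} + \frac{\sqrt{4 - 3}}{8}\right)\right) + \left(-208\right)^{2} = - 163 \left(11 + 566 \left(- \frac{1}{2} + \frac{\sqrt{1}}{8}\right)\right) + 43264 = - 163 \left(11 + 566 \left(- \frac{1}{2} + \frac{1}{8} \cdot 1\right)\right) + 43264 = - 163 \left(11 + 566 \left(- \frac{1}{2} + \frac{1}{8}\right)\right) + 43264 = - 163 \left(11 + 566 \left(- \frac{3}{8}\right)\right) + 43264 = - 163 \left(11 - \frac{849}{4}\right) + 43264 = \left(-163\right) \left(- \frac{805}{4}\right) + 43264 = \frac{131215}{4} + 43264 = \frac{304271}{4}$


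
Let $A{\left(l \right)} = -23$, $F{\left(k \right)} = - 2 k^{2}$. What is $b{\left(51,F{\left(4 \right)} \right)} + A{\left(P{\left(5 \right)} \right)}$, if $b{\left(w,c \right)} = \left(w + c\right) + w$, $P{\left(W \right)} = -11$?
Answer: $47$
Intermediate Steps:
$b{\left(w,c \right)} = c + 2 w$ ($b{\left(w,c \right)} = \left(c + w\right) + w = c + 2 w$)
$b{\left(51,F{\left(4 \right)} \right)} + A{\left(P{\left(5 \right)} \right)} = \left(- 2 \cdot 4^{2} + 2 \cdot 51\right) - 23 = \left(\left(-2\right) 16 + 102\right) - 23 = \left(-32 + 102\right) - 23 = 70 - 23 = 47$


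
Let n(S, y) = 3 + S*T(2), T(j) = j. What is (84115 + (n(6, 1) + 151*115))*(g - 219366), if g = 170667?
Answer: -4942705005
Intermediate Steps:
n(S, y) = 3 + 2*S (n(S, y) = 3 + S*2 = 3 + 2*S)
(84115 + (n(6, 1) + 151*115))*(g - 219366) = (84115 + ((3 + 2*6) + 151*115))*(170667 - 219366) = (84115 + ((3 + 12) + 17365))*(-48699) = (84115 + (15 + 17365))*(-48699) = (84115 + 17380)*(-48699) = 101495*(-48699) = -4942705005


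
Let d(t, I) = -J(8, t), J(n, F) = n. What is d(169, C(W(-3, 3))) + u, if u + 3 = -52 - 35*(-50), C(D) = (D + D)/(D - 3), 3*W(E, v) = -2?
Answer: 1687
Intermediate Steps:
W(E, v) = -2/3 (W(E, v) = (1/3)*(-2) = -2/3)
C(D) = 2*D/(-3 + D) (C(D) = (2*D)/(-3 + D) = 2*D/(-3 + D))
d(t, I) = -8 (d(t, I) = -1*8 = -8)
u = 1695 (u = -3 + (-52 - 35*(-50)) = -3 + (-52 + 1750) = -3 + 1698 = 1695)
d(169, C(W(-3, 3))) + u = -8 + 1695 = 1687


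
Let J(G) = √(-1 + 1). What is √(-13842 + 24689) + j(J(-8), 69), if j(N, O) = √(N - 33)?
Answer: √10847 + I*√33 ≈ 104.15 + 5.7446*I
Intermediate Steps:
J(G) = 0 (J(G) = √0 = 0)
j(N, O) = √(-33 + N)
√(-13842 + 24689) + j(J(-8), 69) = √(-13842 + 24689) + √(-33 + 0) = √10847 + √(-33) = √10847 + I*√33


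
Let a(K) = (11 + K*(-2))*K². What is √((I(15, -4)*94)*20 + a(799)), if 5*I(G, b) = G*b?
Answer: 3*I*√112573883 ≈ 31830.0*I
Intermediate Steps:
a(K) = K²*(11 - 2*K) (a(K) = (11 - 2*K)*K² = K²*(11 - 2*K))
I(G, b) = G*b/5 (I(G, b) = (G*b)/5 = G*b/5)
√((I(15, -4)*94)*20 + a(799)) = √((((⅕)*15*(-4))*94)*20 + 799²*(11 - 2*799)) = √(-12*94*20 + 638401*(11 - 1598)) = √(-1128*20 + 638401*(-1587)) = √(-22560 - 1013142387) = √(-1013164947) = 3*I*√112573883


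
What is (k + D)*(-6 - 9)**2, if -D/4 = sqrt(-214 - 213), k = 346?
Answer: 77850 - 900*I*sqrt(427) ≈ 77850.0 - 18598.0*I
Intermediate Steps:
D = -4*I*sqrt(427) (D = -4*sqrt(-214 - 213) = -4*I*sqrt(427) ≈ -82.656*I)
(k + D)*(-6 - 9)**2 = (346 - 4*I*sqrt(427))*(-6 - 9)**2 = (346 - 4*I*sqrt(427))*(-15)**2 = (346 - 4*I*sqrt(427))*225 = 77850 - 900*I*sqrt(427)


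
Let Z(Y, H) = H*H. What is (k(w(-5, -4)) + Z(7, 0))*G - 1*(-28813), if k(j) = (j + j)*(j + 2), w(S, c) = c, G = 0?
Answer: 28813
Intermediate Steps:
k(j) = 2*j*(2 + j) (k(j) = (2*j)*(2 + j) = 2*j*(2 + j))
Z(Y, H) = H**2
(k(w(-5, -4)) + Z(7, 0))*G - 1*(-28813) = (2*(-4)*(2 - 4) + 0**2)*0 - 1*(-28813) = (2*(-4)*(-2) + 0)*0 + 28813 = (16 + 0)*0 + 28813 = 16*0 + 28813 = 0 + 28813 = 28813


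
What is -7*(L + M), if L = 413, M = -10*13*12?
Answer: 8029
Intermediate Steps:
M = -1560 (M = -130*12 = -1560)
-7*(L + M) = -7*(413 - 1560) = -7*(-1147) = 8029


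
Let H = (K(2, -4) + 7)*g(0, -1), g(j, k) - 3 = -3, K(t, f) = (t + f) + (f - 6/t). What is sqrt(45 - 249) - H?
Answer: 2*I*sqrt(51) ≈ 14.283*I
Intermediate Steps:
K(t, f) = t - 6/t + 2*f (K(t, f) = (f + t) + (f - 6/t) = t - 6/t + 2*f)
g(j, k) = 0 (g(j, k) = 3 - 3 = 0)
H = 0 (H = ((2 - 6/2 + 2*(-4)) + 7)*0 = ((2 - 6*1/2 - 8) + 7)*0 = ((2 - 3 - 8) + 7)*0 = (-9 + 7)*0 = -2*0 = 0)
sqrt(45 - 249) - H = sqrt(45 - 249) - 1*0 = sqrt(-204) + 0 = 2*I*sqrt(51) + 0 = 2*I*sqrt(51)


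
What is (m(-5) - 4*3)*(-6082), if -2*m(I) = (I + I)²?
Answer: 377084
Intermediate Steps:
m(I) = -2*I² (m(I) = -(I + I)²/2 = -4*I²/2 = -2*I²)
(m(-5) - 4*3)*(-6082) = (-2*(-5)² - 4*3)*(-6082) = (-2*25 - 12)*(-6082) = (-50 - 12)*(-6082) = -62*(-6082) = 377084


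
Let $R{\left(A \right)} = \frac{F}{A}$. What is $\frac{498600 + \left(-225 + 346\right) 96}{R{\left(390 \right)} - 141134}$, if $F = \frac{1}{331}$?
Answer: $- \frac{65863783440}{18218988059} \approx -3.6151$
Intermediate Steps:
$F = \frac{1}{331} \approx 0.0030211$
$R{\left(A \right)} = \frac{1}{331 A}$
$\frac{498600 + \left(-225 + 346\right) 96}{R{\left(390 \right)} - 141134} = \frac{498600 + \left(-225 + 346\right) 96}{\frac{1}{331 \cdot 390} - 141134} = \frac{498600 + 121 \cdot 96}{\frac{1}{331} \cdot \frac{1}{390} - 141134} = \frac{498600 + 11616}{\frac{1}{129090} - 141134} = \frac{510216}{- \frac{18218988059}{129090}} = 510216 \left(- \frac{129090}{18218988059}\right) = - \frac{65863783440}{18218988059}$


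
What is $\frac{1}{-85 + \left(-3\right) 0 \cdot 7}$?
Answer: $- \frac{1}{85} \approx -0.011765$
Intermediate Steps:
$\frac{1}{-85 + \left(-3\right) 0 \cdot 7} = \frac{1}{-85 + 0 \cdot 7} = \frac{1}{-85 + 0} = \frac{1}{-85} = - \frac{1}{85}$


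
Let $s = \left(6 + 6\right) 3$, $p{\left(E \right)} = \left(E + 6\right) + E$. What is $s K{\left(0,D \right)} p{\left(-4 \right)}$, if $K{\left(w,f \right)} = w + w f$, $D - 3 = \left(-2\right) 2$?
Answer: $0$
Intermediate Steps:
$D = -1$ ($D = 3 - 4 = -1$)
$p{\left(E \right)} = 6 + 2 E$ ($p{\left(E \right)} = \left(6 + E\right) + E = 6 + 2 E$)
$K{\left(w,f \right)} = w + f w$
$s = 36$ ($s = 12 \cdot 3 = 36$)
$s K{\left(0,D \right)} p{\left(-4 \right)} = 36 \cdot 0 \left(1 - 1\right) \left(6 + 2 \left(-4\right)\right) = 36 \cdot 0 \cdot 0 \left(6 - 8\right) = 36 \cdot 0 \left(-2\right) = 0 \left(-2\right) = 0$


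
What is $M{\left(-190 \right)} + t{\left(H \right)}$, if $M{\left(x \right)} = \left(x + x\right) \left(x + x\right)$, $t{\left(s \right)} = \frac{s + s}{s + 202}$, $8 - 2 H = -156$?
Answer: $\frac{10252441}{71} \approx 1.444 \cdot 10^{5}$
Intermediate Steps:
$H = 82$ ($H = 4 - -78 = 4 + 78 = 82$)
$t{\left(s \right)} = \frac{2 s}{202 + s}$
$M{\left(x \right)} = 4 x^{2}$ ($M{\left(x \right)} = 2 x 2 x = 4 x^{2}$)
$M{\left(-190 \right)} + t{\left(H \right)} = 4 \left(-190\right)^{2} + 2 \cdot 82 \frac{1}{202 + 82} = 4 \cdot 36100 + 2 \cdot 82 \cdot \frac{1}{284} = 144400 + 2 \cdot 82 \cdot \frac{1}{284} = 144400 + \frac{41}{71} = \frac{10252441}{71}$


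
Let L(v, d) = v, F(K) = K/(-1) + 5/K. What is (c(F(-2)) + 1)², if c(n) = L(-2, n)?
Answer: 1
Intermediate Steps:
F(K) = -K + 5/K (F(K) = K*(-1) + 5/K = -K + 5/K)
c(n) = -2
(c(F(-2)) + 1)² = (-2 + 1)² = (-1)² = 1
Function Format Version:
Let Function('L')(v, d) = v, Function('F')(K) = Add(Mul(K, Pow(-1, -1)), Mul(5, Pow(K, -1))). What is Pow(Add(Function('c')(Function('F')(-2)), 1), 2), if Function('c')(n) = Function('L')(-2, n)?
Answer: 1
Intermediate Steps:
Function('F')(K) = Add(Mul(-1, K), Mul(5, Pow(K, -1))) (Function('F')(K) = Add(Mul(K, -1), Mul(5, Pow(K, -1))) = Add(Mul(-1, K), Mul(5, Pow(K, -1))))
Function('c')(n) = -2
Pow(Add(Function('c')(Function('F')(-2)), 1), 2) = Pow(Add(-2, 1), 2) = Pow(-1, 2) = 1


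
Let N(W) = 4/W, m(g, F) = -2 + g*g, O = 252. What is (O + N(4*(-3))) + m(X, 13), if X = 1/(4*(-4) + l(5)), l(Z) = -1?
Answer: 216464/867 ≈ 249.67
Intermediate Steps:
X = -1/17 (X = 1/(4*(-4) - 1) = 1/(-16 - 1) = 1/(-17) = -1/17 ≈ -0.058824)
m(g, F) = -2 + g²
(O + N(4*(-3))) + m(X, 13) = (252 + 4/((4*(-3)))) + (-2 + (-1/17)²) = (252 + 4/(-12)) + (-2 + 1/289) = (252 + 4*(-1/12)) - 577/289 = (252 - ⅓) - 577/289 = 755/3 - 577/289 = 216464/867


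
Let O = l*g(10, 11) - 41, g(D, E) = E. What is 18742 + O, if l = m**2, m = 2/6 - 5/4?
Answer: 2694275/144 ≈ 18710.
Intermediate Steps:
m = -11/12 (m = 2*(1/6) - 5*1/4 = 1/3 - 5/4 = -11/12 ≈ -0.91667)
l = 121/144 (l = (-11/12)**2 = 121/144 ≈ 0.84028)
O = -4573/144 (O = (121/144)*11 - 41 = 1331/144 - 41 = -4573/144 ≈ -31.757)
18742 + O = 18742 - 4573/144 = 2694275/144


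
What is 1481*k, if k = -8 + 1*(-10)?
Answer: -26658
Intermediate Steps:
k = -18 (k = -8 - 10 = -18)
1481*k = 1481*(-18) = -26658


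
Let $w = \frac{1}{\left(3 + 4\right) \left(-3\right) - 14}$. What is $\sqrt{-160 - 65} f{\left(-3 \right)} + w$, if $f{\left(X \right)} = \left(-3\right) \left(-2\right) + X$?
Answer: $- \frac{1}{35} + 45 i \approx -0.028571 + 45.0 i$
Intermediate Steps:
$f{\left(X \right)} = 6 + X$
$w = - \frac{1}{35}$ ($w = \frac{1}{7 \left(-3\right) - 14} = \frac{1}{-21 - 14} = \frac{1}{-35} = - \frac{1}{35} \approx -0.028571$)
$\sqrt{-160 - 65} f{\left(-3 \right)} + w = \sqrt{-160 - 65} \left(6 - 3\right) - \frac{1}{35} = \sqrt{-225} \cdot 3 - \frac{1}{35} = 15 i 3 - \frac{1}{35} = 45 i - \frac{1}{35} = - \frac{1}{35} + 45 i$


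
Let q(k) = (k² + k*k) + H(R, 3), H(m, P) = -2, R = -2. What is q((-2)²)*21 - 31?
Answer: 599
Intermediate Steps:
q(k) = -2 + 2*k² (q(k) = (k² + k*k) - 2 = (k² + k²) - 2 = 2*k² - 2 = -2 + 2*k²)
q((-2)²)*21 - 31 = (-2 + 2*((-2)²)²)*21 - 31 = (-2 + 2*4²)*21 - 31 = (-2 + 2*16)*21 - 31 = (-2 + 32)*21 - 31 = 30*21 - 31 = 630 - 31 = 599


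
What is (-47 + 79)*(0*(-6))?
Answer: 0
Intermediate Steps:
(-47 + 79)*(0*(-6)) = 32*0 = 0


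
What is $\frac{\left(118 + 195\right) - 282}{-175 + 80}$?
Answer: $- \frac{31}{95} \approx -0.32632$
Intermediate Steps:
$\frac{\left(118 + 195\right) - 282}{-175 + 80} = \frac{313 - 282}{-95} = 31 \left(- \frac{1}{95}\right) = - \frac{31}{95}$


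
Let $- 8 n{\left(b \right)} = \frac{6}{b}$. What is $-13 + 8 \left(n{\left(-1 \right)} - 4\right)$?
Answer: $-39$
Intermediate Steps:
$n{\left(b \right)} = - \frac{3}{4 b}$ ($n{\left(b \right)} = - \frac{6 \frac{1}{b}}{8} = - \frac{3}{4 b}$)
$-13 + 8 \left(n{\left(-1 \right)} - 4\right) = -13 + 8 \left(- \frac{3}{4 \left(-1\right)} - 4\right) = -13 + 8 \left(\left(- \frac{3}{4}\right) \left(-1\right) - 4\right) = -13 + 8 \left(\frac{3}{4} - 4\right) = -13 + 8 \left(- \frac{13}{4}\right) = -13 - 26 = -39$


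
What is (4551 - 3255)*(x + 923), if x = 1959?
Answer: 3735072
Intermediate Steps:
(4551 - 3255)*(x + 923) = (4551 - 3255)*(1959 + 923) = 1296*2882 = 3735072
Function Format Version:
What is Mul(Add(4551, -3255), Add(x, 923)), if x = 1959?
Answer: 3735072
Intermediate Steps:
Mul(Add(4551, -3255), Add(x, 923)) = Mul(Add(4551, -3255), Add(1959, 923)) = Mul(1296, 2882) = 3735072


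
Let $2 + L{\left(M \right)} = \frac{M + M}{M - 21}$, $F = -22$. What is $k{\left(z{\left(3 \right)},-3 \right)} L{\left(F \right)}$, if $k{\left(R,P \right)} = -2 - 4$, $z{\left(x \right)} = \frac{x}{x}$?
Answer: $\frac{252}{43} \approx 5.8605$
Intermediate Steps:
$L{\left(M \right)} = -2 + \frac{2 M}{-21 + M}$ ($L{\left(M \right)} = -2 + \frac{M + M}{M - 21} = -2 + \frac{2 M}{-21 + M}$)
$z{\left(x \right)} = 1$
$k{\left(R,P \right)} = -6$
$k{\left(z{\left(3 \right)},-3 \right)} L{\left(F \right)} = - 6 \frac{42}{-21 - 22} = - 6 \frac{42}{-43} = - 6 \cdot 42 \left(- \frac{1}{43}\right) = \left(-6\right) \left(- \frac{42}{43}\right) = \frac{252}{43}$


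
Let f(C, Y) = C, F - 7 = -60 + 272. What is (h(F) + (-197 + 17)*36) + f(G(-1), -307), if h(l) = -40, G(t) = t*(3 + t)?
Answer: -6522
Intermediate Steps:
F = 219 (F = 7 + (-60 + 272) = 7 + 212 = 219)
(h(F) + (-197 + 17)*36) + f(G(-1), -307) = (-40 + (-197 + 17)*36) - (3 - 1) = (-40 - 180*36) - 1*2 = (-40 - 6480) - 2 = -6520 - 2 = -6522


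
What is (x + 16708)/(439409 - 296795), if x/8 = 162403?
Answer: 219322/23769 ≈ 9.2272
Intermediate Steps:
x = 1299224 (x = 8*162403 = 1299224)
(x + 16708)/(439409 - 296795) = (1299224 + 16708)/(439409 - 296795) = 1315932/142614 = 1315932*(1/142614) = 219322/23769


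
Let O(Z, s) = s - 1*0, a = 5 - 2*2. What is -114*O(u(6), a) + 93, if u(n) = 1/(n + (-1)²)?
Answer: -21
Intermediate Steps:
u(n) = 1/(1 + n) (u(n) = 1/(n + 1) = 1/(1 + n))
a = 1 (a = 5 - 4 = 1)
O(Z, s) = s (O(Z, s) = s + 0 = s)
-114*O(u(6), a) + 93 = -114*1 + 93 = -114 + 93 = -21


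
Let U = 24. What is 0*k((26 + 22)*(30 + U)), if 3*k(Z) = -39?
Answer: 0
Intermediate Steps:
k(Z) = -13 (k(Z) = (1/3)*(-39) = -13)
0*k((26 + 22)*(30 + U)) = 0*(-13) = 0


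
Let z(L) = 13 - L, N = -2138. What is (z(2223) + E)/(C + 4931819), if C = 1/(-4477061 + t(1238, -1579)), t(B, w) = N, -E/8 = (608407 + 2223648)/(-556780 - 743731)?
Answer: -1277231442783113/2872906664882655278 ≈ -0.00044458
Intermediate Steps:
E = 22656440/1300511 (E = -8*(608407 + 2223648)/(-556780 - 743731) = -22656440/(-1300511) = -22656440*(-1)/1300511 = -8*(-2832055/1300511) = 22656440/1300511 ≈ 17.421)
t(B, w) = -2138
C = -1/4479199 (C = 1/(-4477061 - 2138) = 1/(-4479199) = -1/4479199 ≈ -2.2325e-7)
(z(2223) + E)/(C + 4931819) = ((13 - 1*2223) + 22656440/1300511)/(-1/4479199 + 4931819) = ((13 - 2223) + 22656440/1300511)/(22090598732980/4479199) = (-2210 + 22656440/1300511)*(4479199/22090598732980) = -2851472870/1300511*4479199/22090598732980 = -1277231442783113/2872906664882655278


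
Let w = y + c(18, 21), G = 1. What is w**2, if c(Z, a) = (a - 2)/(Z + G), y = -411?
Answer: 168100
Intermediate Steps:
c(Z, a) = (-2 + a)/(1 + Z) (c(Z, a) = (a - 2)/(Z + 1) = (-2 + a)/(1 + Z))
w = -410 (w = -411 + (-2 + 21)/(1 + 18) = -411 + 19/19 = -411 + (1/19)*19 = -411 + 1 = -410)
w**2 = (-410)**2 = 168100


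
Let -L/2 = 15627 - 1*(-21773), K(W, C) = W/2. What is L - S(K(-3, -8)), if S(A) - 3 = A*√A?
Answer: -74803 + 3*I*√6/4 ≈ -74803.0 + 1.8371*I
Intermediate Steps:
K(W, C) = W/2 (K(W, C) = W*(½) = W/2)
L = -74800 (L = -2*(15627 - 1*(-21773)) = -2*(15627 + 21773) = -2*37400 = -74800)
S(A) = 3 + A^(3/2) (S(A) = 3 + A*√A = 3 + A^(3/2))
L - S(K(-3, -8)) = -74800 - (3 + ((½)*(-3))^(3/2)) = -74800 - (3 + (-3/2)^(3/2)) = -74800 - (3 - 3*I*√6/4) = -74800 + (-3 + 3*I*√6/4) = -74803 + 3*I*√6/4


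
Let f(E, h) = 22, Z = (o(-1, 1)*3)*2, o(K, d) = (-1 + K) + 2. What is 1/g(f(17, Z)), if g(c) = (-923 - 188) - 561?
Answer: -1/1672 ≈ -0.00059809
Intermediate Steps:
o(K, d) = 1 + K
Z = 0 (Z = ((1 - 1)*3)*2 = (0*3)*2 = 0*2 = 0)
g(c) = -1672 (g(c) = -1111 - 561 = -1672)
1/g(f(17, Z)) = 1/(-1672) = -1/1672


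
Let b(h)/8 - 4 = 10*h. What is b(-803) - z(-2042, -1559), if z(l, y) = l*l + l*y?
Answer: -7417450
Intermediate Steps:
b(h) = 32 + 80*h (b(h) = 32 + 8*(10*h) = 32 + 80*h)
z(l, y) = l**2 + l*y
b(-803) - z(-2042, -1559) = (32 + 80*(-803)) - (-2042)*(-2042 - 1559) = (32 - 64240) - (-2042)*(-3601) = -64208 - 1*7353242 = -64208 - 7353242 = -7417450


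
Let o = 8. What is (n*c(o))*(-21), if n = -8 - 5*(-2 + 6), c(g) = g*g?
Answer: 37632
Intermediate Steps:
c(g) = g²
n = -28 (n = -8 - 5*4 = -8 - 20 = -28)
(n*c(o))*(-21) = -28*8²*(-21) = -28*64*(-21) = -1792*(-21) = 37632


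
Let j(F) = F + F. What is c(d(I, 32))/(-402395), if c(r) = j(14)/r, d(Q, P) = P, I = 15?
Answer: -1/459880 ≈ -2.1745e-6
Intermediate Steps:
j(F) = 2*F
c(r) = 28/r (c(r) = (2*14)/r = 28/r)
c(d(I, 32))/(-402395) = (28/32)/(-402395) = (28*(1/32))*(-1/402395) = (7/8)*(-1/402395) = -1/459880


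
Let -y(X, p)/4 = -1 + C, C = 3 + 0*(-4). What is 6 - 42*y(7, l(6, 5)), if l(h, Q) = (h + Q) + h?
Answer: 342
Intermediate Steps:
l(h, Q) = Q + 2*h (l(h, Q) = (Q + h) + h = Q + 2*h)
C = 3 (C = 3 + 0 = 3)
y(X, p) = -8 (y(X, p) = -4*(-1 + 3) = -4*2 = -8)
6 - 42*y(7, l(6, 5)) = 6 - 42*(-8) = 6 + 336 = 342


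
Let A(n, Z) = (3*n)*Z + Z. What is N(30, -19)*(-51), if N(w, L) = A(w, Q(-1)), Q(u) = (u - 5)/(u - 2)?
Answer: -9282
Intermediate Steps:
Q(u) = (-5 + u)/(-2 + u)
A(n, Z) = Z + 3*Z*n (A(n, Z) = 3*Z*n + Z = Z + 3*Z*n)
N(w, L) = 2 + 6*w (N(w, L) = ((-5 - 1)/(-2 - 1))*(1 + 3*w) = (-6/(-3))*(1 + 3*w) = (-1/3*(-6))*(1 + 3*w) = 2*(1 + 3*w) = 2 + 6*w)
N(30, -19)*(-51) = (2 + 6*30)*(-51) = (2 + 180)*(-51) = 182*(-51) = -9282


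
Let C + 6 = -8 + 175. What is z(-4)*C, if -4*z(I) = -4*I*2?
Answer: -1288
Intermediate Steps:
z(I) = 2*I (z(I) = -(-4*I)*2/4 = -(-2)*I = 2*I)
C = 161 (C = -6 + (-8 + 175) = -6 + 167 = 161)
z(-4)*C = (2*(-4))*161 = -8*161 = -1288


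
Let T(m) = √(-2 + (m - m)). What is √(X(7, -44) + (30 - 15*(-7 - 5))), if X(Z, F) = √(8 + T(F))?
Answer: √(210 + √(8 + I*√2)) ≈ 14.589 + 0.00854*I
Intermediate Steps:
T(m) = I*√2 (T(m) = √(-2 + 0) = √(-2) = I*√2)
X(Z, F) = √(8 + I*√2)
√(X(7, -44) + (30 - 15*(-7 - 5))) = √(√(8 + I*√2) + (30 - 15*(-7 - 5))) = √(√(8 + I*√2) + (30 - 15*(-12))) = √(√(8 + I*√2) + (30 + 180)) = √(√(8 + I*√2) + 210) = √(210 + √(8 + I*√2))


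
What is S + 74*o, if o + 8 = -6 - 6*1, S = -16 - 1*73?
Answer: -1569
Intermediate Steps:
S = -89 (S = -16 - 73 = -89)
o = -20 (o = -8 + (-6 - 6*1) = -8 + (-6 - 6) = -8 - 12 = -20)
S + 74*o = -89 + 74*(-20) = -89 - 1480 = -1569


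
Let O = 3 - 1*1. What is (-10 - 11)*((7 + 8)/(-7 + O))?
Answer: 63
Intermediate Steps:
O = 2 (O = 3 - 1 = 2)
(-10 - 11)*((7 + 8)/(-7 + O)) = (-10 - 11)*((7 + 8)/(-7 + 2)) = -315/(-5) = -315*(-1)/5 = -21*(-3) = 63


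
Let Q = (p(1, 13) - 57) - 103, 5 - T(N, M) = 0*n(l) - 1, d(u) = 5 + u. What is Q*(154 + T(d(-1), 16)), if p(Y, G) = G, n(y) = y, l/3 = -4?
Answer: -23520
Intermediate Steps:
l = -12 (l = 3*(-4) = -12)
T(N, M) = 6 (T(N, M) = 5 - (0*(-12) - 1) = 5 - (0 - 1) = 5 - 1*(-1) = 5 + 1 = 6)
Q = -147 (Q = (13 - 57) - 103 = -44 - 103 = -147)
Q*(154 + T(d(-1), 16)) = -147*(154 + 6) = -147*160 = -23520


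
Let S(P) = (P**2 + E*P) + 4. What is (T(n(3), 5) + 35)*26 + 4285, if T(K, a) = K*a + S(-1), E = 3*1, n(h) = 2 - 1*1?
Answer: 5377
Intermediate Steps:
n(h) = 1 (n(h) = 2 - 1 = 1)
E = 3
S(P) = 4 + P**2 + 3*P (S(P) = (P**2 + 3*P) + 4 = 4 + P**2 + 3*P)
T(K, a) = 2 + K*a (T(K, a) = K*a + (4 + (-1)**2 + 3*(-1)) = K*a + (4 + 1 - 3) = K*a + 2 = 2 + K*a)
(T(n(3), 5) + 35)*26 + 4285 = ((2 + 1*5) + 35)*26 + 4285 = ((2 + 5) + 35)*26 + 4285 = (7 + 35)*26 + 4285 = 42*26 + 4285 = 1092 + 4285 = 5377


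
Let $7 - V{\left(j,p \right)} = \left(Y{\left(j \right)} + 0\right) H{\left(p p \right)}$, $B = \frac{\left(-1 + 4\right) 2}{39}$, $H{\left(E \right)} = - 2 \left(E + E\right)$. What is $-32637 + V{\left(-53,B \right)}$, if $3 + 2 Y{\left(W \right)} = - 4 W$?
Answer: $- \frac{5512798}{169} \approx -32620.0$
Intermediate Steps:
$Y{\left(W \right)} = - \frac{3}{2} - 2 W$ ($Y{\left(W \right)} = - \frac{3}{2} + \frac{\left(-4\right) W}{2} = - \frac{3}{2} - 2 W$)
$H{\left(E \right)} = - 4 E$ ($H{\left(E \right)} = - 2 \cdot 2 E = - 4 E$)
$B = \frac{2}{13}$ ($B = 3 \cdot 2 \cdot \frac{1}{39} = 6 \cdot \frac{1}{39} = \frac{2}{13} \approx 0.15385$)
$V{\left(j,p \right)} = 7 + 4 p^{2} \left(- \frac{3}{2} - 2 j\right)$ ($V{\left(j,p \right)} = 7 - \left(\left(- \frac{3}{2} - 2 j\right) + 0\right) \left(- 4 p p\right) = 7 - \left(- \frac{3}{2} - 2 j\right) \left(- 4 p^{2}\right) = 7 - - 4 p^{2} \left(- \frac{3}{2} - 2 j\right) = 7 + 4 p^{2} \left(- \frac{3}{2} - 2 j\right)$)
$-32637 + V{\left(-53,B \right)} = -32637 + \left(7 + \left(\frac{2}{13}\right)^{2} \left(-6 - -424\right)\right) = -32637 + \left(7 + \frac{4 \left(-6 + 424\right)}{169}\right) = -32637 + \left(7 + \frac{4}{169} \cdot 418\right) = -32637 + \left(7 + \frac{1672}{169}\right) = -32637 + \frac{2855}{169} = - \frac{5512798}{169}$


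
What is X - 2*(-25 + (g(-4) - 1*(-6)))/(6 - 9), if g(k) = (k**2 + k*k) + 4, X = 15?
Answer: 79/3 ≈ 26.333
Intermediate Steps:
g(k) = 4 + 2*k**2 (g(k) = (k**2 + k**2) + 4 = 2*k**2 + 4 = 4 + 2*k**2)
X - 2*(-25 + (g(-4) - 1*(-6)))/(6 - 9) = 15 - 2*(-25 + ((4 + 2*(-4)**2) - 1*(-6)))/(6 - 9) = 15 - 2*(-25 + ((4 + 2*16) + 6))/(-3) = 15 - 2*(-25 + ((4 + 32) + 6))*(-1)/3 = 15 - 2*(-25 + (36 + 6))*(-1)/3 = 15 - 2*(-25 + 42)*(-1)/3 = 15 - 34*(-1)/3 = 15 - 2*(-17/3) = 15 + 34/3 = 79/3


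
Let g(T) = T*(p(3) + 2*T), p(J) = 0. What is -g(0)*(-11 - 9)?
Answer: 0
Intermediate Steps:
g(T) = 2*T² (g(T) = T*(0 + 2*T) = T*(2*T) = 2*T²)
-g(0)*(-11 - 9) = -2*0²*(-11 - 9) = -2*0*(-20) = -0*(-20) = -1*0 = 0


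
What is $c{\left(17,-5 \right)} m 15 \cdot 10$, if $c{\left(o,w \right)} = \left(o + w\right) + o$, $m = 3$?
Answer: $13050$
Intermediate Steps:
$c{\left(o,w \right)} = w + 2 o$
$c{\left(17,-5 \right)} m 15 \cdot 10 = \left(-5 + 2 \cdot 17\right) 3 \cdot 15 \cdot 10 = \left(-5 + 34\right) 45 \cdot 10 = 29 \cdot 450 = 13050$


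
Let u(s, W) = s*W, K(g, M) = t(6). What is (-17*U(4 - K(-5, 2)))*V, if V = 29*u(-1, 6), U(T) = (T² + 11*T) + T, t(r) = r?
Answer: -59160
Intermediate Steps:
K(g, M) = 6
u(s, W) = W*s
U(T) = T² + 12*T
V = -174 (V = 29*(6*(-1)) = 29*(-6) = -174)
(-17*U(4 - K(-5, 2)))*V = -17*(4 - 1*6)*(12 + (4 - 1*6))*(-174) = -17*(4 - 6)*(12 + (4 - 6))*(-174) = -(-34)*(12 - 2)*(-174) = -(-34)*10*(-174) = -17*(-20)*(-174) = 340*(-174) = -59160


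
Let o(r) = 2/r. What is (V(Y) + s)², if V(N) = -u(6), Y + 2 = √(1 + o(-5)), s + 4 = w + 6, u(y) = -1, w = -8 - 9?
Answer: 196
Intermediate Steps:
w = -17
s = -15 (s = -4 + (-17 + 6) = -4 - 11 = -15)
Y = -2 + √15/5 (Y = -2 + √(1 + 2/(-5)) = -2 + √(1 + 2*(-⅕)) = -2 + √(1 - ⅖) = -2 + √(⅗) = -2 + √15/5 ≈ -1.2254)
V(N) = 1 (V(N) = -1*(-1) = 1)
(V(Y) + s)² = (1 - 15)² = (-14)² = 196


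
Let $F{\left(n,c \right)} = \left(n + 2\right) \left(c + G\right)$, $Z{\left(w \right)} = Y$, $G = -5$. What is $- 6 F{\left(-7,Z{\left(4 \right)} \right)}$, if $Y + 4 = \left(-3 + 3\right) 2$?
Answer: $-270$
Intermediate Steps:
$Y = -4$ ($Y = -4 + \left(-3 + 3\right) 2 = -4 + 0 \cdot 2 = -4 + 0 = -4$)
$Z{\left(w \right)} = -4$
$F{\left(n,c \right)} = \left(-5 + c\right) \left(2 + n\right)$ ($F{\left(n,c \right)} = \left(n + 2\right) \left(c - 5\right) = \left(2 + n\right) \left(-5 + c\right) = \left(-5 + c\right) \left(2 + n\right)$)
$- 6 F{\left(-7,Z{\left(4 \right)} \right)} = - 6 \left(-10 - -35 + 2 \left(-4\right) - -28\right) = - 6 \left(-10 + 35 - 8 + 28\right) = \left(-6\right) 45 = -270$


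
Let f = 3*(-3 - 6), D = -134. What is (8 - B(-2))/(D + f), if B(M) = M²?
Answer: -4/161 ≈ -0.024845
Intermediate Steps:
f = -27 (f = 3*(-9) = -27)
(8 - B(-2))/(D + f) = (8 - 1*(-2)²)/(-134 - 27) = (8 - 1*4)/(-161) = (8 - 4)*(-1/161) = 4*(-1/161) = -4/161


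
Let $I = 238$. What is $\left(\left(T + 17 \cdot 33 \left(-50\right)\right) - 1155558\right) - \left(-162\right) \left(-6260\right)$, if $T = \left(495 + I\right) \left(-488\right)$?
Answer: $-2555432$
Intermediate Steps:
$T = -357704$ ($T = \left(495 + 238\right) \left(-488\right) = 733 \left(-488\right) = -357704$)
$\left(\left(T + 17 \cdot 33 \left(-50\right)\right) - 1155558\right) - \left(-162\right) \left(-6260\right) = \left(\left(-357704 + 17 \cdot 33 \left(-50\right)\right) - 1155558\right) - \left(-162\right) \left(-6260\right) = \left(\left(-357704 + 561 \left(-50\right)\right) - 1155558\right) - 1014120 = \left(\left(-357704 - 28050\right) - 1155558\right) - 1014120 = \left(-385754 - 1155558\right) - 1014120 = -1541312 - 1014120 = -2555432$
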